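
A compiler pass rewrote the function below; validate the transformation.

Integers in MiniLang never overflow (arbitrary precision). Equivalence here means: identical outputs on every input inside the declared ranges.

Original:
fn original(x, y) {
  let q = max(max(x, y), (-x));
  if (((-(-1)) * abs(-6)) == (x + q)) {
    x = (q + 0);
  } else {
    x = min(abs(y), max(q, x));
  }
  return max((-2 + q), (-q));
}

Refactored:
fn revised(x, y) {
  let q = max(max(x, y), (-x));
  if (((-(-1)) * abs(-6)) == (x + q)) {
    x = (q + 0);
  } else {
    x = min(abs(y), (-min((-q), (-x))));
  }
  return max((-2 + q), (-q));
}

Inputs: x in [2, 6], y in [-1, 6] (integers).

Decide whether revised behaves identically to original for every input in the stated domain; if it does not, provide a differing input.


The two are interchangeable: min/max/abs usage differs, and every declared input agrees.
Spot check at x=3, y=4 — original: q = 4; (((-(-1)) * abs(-6)) == (x + q)) -> false; x = 4; return 2. revised: q = 4; (((-(-1)) * abs(-6)) == (x + q)) -> false; x = 4; return 2. Both give 2.
An exhaustive pass over the 40 declared inputs shows identical outputs.
verdict: equivalent


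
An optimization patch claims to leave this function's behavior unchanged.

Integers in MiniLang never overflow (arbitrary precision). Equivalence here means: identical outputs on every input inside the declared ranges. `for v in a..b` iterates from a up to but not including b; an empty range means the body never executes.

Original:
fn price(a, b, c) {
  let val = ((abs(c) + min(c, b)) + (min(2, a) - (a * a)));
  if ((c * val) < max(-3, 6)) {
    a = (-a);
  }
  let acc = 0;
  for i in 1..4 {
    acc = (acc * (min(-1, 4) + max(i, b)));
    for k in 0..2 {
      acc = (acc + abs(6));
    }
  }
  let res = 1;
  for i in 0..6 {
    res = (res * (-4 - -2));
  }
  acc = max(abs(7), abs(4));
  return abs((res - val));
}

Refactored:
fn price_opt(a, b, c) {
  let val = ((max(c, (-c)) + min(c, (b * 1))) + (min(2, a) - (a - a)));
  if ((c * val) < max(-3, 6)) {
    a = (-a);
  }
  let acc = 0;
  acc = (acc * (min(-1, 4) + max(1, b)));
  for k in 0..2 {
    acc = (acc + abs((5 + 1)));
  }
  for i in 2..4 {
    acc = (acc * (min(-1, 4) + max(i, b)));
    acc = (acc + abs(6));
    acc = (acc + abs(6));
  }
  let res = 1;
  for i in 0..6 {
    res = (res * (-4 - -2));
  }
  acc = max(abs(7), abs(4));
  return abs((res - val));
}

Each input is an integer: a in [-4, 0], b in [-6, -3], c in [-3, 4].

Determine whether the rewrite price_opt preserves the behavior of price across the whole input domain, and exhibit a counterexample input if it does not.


The rewrite breaks on a=-4, b=-6, c=-3, where the results are 87 and 71.
price: val=-23, then ((c * val) < max(-3, 6)) is false, then acc=0, then (i=1), then acc=0, then (k=0), then acc=6, then (k=1), then acc=12, then (i=2), then acc=12, then (k=0), then acc=18, then (k=1), then acc=24, then (i=3), then acc=48, then (k=0), then acc=54, then (k=1), then acc=60, then res=1, then (i=0), then res=-2, then (i=1), then res=4, then (i=2), then res=-8, then (i=3), then res=16, then (i=4), then res=-32, then (i=5), then res=64, then acc=7, then returns 87
price_opt: val=-7, then ((c * val) < max(-3, 6)) is false, then acc=0, then acc=0, then (k=0), then acc=6, then (k=1), then acc=12, then (i=2), then acc=12, then acc=18, then acc=24, then (i=3), then acc=48, then acc=54, then acc=60, then res=1, then (i=0), then res=-2, then (i=1), then res=4, then (i=2), then res=-8, then (i=3), then res=16, then (i=4), then res=-32, then (i=5), then res=64, then acc=7, then returns 71
verdict: not equivalent; witness: a=-4, b=-6, c=-3


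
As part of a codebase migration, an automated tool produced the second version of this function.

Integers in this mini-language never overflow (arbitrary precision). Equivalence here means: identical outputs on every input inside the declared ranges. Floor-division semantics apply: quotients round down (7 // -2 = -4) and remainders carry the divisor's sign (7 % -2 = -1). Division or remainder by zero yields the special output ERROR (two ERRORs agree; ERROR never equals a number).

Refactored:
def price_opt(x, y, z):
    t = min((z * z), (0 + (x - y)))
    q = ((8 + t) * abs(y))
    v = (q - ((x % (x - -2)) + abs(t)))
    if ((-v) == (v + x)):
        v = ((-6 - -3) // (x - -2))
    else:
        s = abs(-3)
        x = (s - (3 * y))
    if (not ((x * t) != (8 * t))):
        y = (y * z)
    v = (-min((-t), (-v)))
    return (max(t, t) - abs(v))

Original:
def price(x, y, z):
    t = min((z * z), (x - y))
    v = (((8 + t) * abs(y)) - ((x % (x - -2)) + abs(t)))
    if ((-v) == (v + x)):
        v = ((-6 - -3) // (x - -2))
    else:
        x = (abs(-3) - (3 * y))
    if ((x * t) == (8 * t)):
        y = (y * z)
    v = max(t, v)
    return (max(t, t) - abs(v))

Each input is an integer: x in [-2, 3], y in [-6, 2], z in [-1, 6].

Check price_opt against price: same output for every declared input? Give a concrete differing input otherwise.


Behavior is preserved: although min/max/abs usage differs; constant usage differs; statement counts differ; boolean connective usage differs; local variable names differ; comparison usage differs; arithmetic usage differs, the outputs never diverge.
One worked example (x=0, y=2, z=6) — price: t becomes -2; next v becomes 10; next ((-v) == (v + x)) evaluates to false; next x becomes -3; next ((x * t) == (8 * t)) evaluates to false; next v becomes 10; next final value -12; price_opt: t becomes -2; next q becomes 12; next v becomes 10; next ((-v) == (v + x)) evaluates to false; next s becomes 3; next x becomes -3; next (not ((x * t) != (8 * t))) evaluates to false; next v becomes 10; next final value -12; agreement on -12.
Every one of the 432 inputs gives matching results.
verdict: equivalent


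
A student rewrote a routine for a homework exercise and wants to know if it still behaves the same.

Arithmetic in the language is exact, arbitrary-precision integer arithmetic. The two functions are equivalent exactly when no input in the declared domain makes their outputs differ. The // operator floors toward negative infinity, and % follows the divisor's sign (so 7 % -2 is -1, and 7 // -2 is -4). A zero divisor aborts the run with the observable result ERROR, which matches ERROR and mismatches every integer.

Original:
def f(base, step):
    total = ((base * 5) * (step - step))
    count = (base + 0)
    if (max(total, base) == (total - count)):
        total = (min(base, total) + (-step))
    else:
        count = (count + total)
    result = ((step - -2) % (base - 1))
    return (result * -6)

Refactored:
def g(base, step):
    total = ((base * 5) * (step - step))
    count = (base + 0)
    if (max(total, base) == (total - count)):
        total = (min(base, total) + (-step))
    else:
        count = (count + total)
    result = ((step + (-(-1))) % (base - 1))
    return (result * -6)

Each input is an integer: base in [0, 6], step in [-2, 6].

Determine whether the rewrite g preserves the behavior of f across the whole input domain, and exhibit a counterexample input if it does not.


Input base=3, step=-2: 0 from f versus -6 from g.
verdict: not equivalent; witness: base=3, step=-2


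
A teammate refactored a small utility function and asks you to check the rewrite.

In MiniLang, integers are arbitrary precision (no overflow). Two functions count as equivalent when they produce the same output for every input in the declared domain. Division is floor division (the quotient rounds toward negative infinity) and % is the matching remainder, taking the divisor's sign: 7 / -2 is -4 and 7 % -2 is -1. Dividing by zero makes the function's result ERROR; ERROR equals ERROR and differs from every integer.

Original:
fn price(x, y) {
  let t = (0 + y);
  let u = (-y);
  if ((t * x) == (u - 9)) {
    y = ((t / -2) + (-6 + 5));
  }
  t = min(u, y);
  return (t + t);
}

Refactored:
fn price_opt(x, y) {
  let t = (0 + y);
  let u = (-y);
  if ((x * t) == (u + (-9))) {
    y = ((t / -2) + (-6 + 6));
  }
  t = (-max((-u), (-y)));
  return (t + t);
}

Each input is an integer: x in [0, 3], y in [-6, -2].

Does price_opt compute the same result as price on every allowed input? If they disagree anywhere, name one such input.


The rewrite breaks on x=2, y=-3, where the results are 0 and 2.
price: t = -3; u = 3; ((t * x) == (u - 9)) -> true; y = 0; t = 0; return 0
price_opt: t = -3; u = 3; ((x * t) == (u + (-9))) -> true; y = 1; t = 1; return 2
verdict: not equivalent; witness: x=2, y=-3


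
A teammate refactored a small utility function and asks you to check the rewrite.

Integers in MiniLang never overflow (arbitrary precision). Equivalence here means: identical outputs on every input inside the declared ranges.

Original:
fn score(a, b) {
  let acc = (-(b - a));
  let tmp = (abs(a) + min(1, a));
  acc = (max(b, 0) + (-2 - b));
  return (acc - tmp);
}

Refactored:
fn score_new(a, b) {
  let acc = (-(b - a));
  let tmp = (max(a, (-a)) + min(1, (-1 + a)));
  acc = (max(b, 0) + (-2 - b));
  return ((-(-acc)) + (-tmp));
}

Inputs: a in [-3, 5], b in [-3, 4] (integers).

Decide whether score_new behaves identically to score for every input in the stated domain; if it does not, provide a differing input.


The rewrite breaks on a=-3, b=-3, where the results are 1 and 2.
score: acc=0, then tmp=0, then acc=1, then returns 1
score_new: acc=0, then tmp=-1, then acc=1, then returns 2
verdict: not equivalent; witness: a=-3, b=-3


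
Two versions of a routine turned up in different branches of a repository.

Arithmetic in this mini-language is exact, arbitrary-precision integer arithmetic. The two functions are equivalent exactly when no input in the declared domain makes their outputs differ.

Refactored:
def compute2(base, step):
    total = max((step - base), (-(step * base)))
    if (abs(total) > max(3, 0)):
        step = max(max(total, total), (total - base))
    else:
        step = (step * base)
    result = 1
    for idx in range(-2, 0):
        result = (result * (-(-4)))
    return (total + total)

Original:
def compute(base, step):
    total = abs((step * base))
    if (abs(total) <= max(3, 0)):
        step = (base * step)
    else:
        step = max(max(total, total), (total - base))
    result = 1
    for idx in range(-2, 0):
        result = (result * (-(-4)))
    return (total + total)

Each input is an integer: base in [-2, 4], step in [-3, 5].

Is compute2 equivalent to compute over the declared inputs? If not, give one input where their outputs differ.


Input base=-2, step=-3: 12 from compute versus -2 from compute2.
verdict: not equivalent; witness: base=-2, step=-3


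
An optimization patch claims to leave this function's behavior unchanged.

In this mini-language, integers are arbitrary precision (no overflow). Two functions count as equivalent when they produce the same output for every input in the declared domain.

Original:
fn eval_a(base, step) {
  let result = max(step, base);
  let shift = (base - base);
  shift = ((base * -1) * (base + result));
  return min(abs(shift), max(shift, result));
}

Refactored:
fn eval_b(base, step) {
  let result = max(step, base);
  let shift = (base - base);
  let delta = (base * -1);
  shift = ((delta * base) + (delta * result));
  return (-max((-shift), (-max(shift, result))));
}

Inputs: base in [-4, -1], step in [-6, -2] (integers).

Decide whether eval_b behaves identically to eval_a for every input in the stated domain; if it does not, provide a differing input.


Take base=-4, step=-6.
eval_a: result = -4; shift = 0; shift = -32; return -4
eval_b: result = -4; shift = 0; delta = 4; shift = -32; return -32
-4 vs -32 — the two versions disagree here.
verdict: not equivalent; witness: base=-4, step=-6


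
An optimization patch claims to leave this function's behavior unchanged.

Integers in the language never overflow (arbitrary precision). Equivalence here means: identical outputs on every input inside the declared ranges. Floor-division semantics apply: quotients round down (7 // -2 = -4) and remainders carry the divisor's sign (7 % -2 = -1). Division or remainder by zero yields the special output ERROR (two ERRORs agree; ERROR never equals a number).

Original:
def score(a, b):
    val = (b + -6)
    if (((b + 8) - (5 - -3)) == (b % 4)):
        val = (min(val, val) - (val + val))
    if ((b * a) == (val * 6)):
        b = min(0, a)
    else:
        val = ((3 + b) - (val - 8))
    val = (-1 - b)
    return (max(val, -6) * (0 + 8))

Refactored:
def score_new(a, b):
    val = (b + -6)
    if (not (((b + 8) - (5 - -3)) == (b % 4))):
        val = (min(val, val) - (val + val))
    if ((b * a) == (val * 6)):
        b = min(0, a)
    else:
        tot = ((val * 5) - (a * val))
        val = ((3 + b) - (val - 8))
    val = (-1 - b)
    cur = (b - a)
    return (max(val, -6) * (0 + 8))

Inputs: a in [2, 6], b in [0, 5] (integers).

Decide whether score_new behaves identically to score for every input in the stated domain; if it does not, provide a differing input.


These are not equivalent — on a=3, b=4 the outputs split (-40 vs -8).
score: val=-2, then (((b + 8) - (5 - -3)) == (b % 4)) is false, then ((b * a) == (val * 6)) is false, then val=17, then val=-5, then returns -40
score_new: val=-2, then (not (((b + 8) - (5 - -3)) == (b % 4))) is true, then val=2, then ((b * a) == (val * 6)) is true, then b=0, then val=-1, then cur=-3, then returns -8
verdict: not equivalent; witness: a=3, b=4


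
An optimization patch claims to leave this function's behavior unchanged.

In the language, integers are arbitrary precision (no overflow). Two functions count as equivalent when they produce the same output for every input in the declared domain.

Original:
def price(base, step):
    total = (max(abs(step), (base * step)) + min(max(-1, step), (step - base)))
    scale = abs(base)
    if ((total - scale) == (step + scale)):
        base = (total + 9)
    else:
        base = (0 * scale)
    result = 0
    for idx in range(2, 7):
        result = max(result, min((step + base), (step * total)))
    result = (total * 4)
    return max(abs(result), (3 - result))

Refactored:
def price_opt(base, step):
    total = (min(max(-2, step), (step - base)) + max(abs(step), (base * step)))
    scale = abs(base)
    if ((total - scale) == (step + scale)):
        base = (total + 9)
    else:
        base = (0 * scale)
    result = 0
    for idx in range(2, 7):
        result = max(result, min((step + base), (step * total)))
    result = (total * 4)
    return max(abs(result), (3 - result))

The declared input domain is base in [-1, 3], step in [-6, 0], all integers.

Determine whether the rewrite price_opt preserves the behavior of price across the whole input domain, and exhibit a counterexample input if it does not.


Run the pair on base=-1, step=-2.
price: total becomes 1; next scale becomes 1; next ((total - scale) == (step + scale)) evaluates to false; next base becomes 0; next result becomes 0; next at idx=2:; next result becomes 0; next at idx=3:; next result becomes 0; next at idx=4:; next result becomes 0; next at idx=5:; next result becomes 0; next at idx=6:; next result becomes 0; next result becomes 4; next final value 4
price_opt: total becomes 0; next scale becomes 1; next ((total - scale) == (step + scale)) evaluates to true; next base becomes 9; next result becomes 0; next at idx=2:; next result becomes 0; next at idx=3:; next result becomes 0; next at idx=4:; next result becomes 0; next at idx=5:; next result becomes 0; next at idx=6:; next result becomes 0; next result becomes 0; next final value 3
4 != 3, so the rewrite changes behavior.
verdict: not equivalent; witness: base=-1, step=-2


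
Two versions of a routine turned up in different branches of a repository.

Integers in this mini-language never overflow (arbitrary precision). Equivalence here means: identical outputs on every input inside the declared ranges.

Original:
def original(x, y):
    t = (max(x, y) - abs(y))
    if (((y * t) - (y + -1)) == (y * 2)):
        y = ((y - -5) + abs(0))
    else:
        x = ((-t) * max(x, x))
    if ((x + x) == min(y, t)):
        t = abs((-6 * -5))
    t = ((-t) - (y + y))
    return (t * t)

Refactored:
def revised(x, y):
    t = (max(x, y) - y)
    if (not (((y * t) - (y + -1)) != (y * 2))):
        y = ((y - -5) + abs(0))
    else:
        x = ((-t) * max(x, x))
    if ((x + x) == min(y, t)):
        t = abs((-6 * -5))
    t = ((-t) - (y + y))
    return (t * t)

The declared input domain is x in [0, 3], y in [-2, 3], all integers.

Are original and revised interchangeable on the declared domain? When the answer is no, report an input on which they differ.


Evaluate both at x=0, y=-2.
original: t becomes -2; next (((y * t) - (y + -1)) == (y * 2)) evaluates to false; next x becomes 0; next ((x + x) == min(y, t)) evaluates to false; next t becomes 6; next final value 36
revised: t becomes 2; next (not (((y * t) - (y + -1)) != (y * 2))) evaluates to false; next x becomes 0; next ((x + x) == min(y, t)) evaluates to false; next t becomes 2; next final value 4
36 != 4, so the rewrite changes behavior.
verdict: not equivalent; witness: x=0, y=-2


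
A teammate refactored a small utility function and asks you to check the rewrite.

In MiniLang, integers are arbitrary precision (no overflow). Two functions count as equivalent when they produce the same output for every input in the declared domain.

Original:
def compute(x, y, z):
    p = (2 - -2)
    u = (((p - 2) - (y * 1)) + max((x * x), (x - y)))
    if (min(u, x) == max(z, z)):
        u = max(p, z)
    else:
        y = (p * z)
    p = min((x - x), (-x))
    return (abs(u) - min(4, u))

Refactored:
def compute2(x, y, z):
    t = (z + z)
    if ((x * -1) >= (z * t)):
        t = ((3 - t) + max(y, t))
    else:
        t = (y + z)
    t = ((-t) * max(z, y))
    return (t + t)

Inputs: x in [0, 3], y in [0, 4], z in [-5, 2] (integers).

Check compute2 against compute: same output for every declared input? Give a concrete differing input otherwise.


Consider the input x=0, y=0, z=1.
compute: p=4, then u=2, then (min(u, x) == max(z, z)) is false, then y=4, then p=0, then returns 0
compute2: t=2, then ((x * -1) >= (z * t)) is false, then t=1, then t=-1, then returns -2
0 and -2 differ, so these are not the same function on this domain.
verdict: not equivalent; witness: x=0, y=0, z=1


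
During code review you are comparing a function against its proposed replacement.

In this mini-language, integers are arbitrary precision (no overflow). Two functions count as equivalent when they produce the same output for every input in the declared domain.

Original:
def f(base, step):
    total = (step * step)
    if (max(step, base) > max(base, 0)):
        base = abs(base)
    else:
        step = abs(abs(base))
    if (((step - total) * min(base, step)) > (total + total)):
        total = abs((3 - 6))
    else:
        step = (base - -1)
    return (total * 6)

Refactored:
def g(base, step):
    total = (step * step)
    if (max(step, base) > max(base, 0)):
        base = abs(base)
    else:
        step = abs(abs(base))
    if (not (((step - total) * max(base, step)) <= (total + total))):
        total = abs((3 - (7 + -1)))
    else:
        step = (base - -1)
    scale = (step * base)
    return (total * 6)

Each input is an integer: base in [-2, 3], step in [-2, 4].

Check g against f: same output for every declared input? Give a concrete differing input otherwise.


The rewrite breaks on base=-2, step=0, where the results are 0 and 18.
f: total := 0 | (max(step, base) > max(base, 0)): false | step := 2 | (((step - total) * min(base, step)) > (total + total)): false | step := -1 | result 0
g: total := 0 | (max(step, base) > max(base, 0)): false | step := 2 | (not (((step - total) * max(base, step)) <= (total + total))): true | total := 3 | scale := -4 | result 18
verdict: not equivalent; witness: base=-2, step=0


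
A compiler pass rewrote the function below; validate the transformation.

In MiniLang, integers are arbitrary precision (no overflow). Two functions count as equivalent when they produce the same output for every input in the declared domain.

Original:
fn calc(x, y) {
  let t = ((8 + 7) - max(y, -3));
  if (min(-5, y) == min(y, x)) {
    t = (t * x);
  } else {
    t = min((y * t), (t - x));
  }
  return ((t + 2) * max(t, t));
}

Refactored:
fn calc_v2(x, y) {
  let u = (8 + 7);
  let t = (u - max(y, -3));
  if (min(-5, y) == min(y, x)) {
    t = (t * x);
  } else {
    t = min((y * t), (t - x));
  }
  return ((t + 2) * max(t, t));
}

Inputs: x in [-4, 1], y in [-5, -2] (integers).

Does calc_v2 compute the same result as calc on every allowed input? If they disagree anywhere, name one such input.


Although statement counts differ; and local variable names differ, 24/24 inputs agree.
verdict: equivalent


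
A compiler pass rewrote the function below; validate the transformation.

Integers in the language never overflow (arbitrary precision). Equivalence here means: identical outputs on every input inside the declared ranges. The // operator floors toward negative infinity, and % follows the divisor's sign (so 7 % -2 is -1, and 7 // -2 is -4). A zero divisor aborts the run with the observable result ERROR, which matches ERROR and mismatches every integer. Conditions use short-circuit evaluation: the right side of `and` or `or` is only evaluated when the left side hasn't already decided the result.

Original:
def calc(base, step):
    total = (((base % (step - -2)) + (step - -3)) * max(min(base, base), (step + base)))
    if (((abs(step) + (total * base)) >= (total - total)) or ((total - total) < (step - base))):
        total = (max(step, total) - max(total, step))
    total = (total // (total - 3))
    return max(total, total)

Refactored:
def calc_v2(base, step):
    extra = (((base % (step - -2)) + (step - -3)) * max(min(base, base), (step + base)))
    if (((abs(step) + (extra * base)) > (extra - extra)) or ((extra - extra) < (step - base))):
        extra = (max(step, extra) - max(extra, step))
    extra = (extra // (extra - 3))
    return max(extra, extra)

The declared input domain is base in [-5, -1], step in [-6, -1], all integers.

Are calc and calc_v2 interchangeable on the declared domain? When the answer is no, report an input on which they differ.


These are not equivalent — on base=-2, step=-4 the outputs split (0 vs -2).
calc: total becomes 2; next (((abs(step) + (total * base)) >= (total - total)) or ((total - total) < (step - base))) evaluates to true; next total becomes 0; next total becomes 0; next final value 0
calc_v2: extra becomes 2; next (((abs(step) + (extra * base)) > (extra - extra)) or ((extra - extra) < (step - base))) evaluates to false; next extra becomes -2; next final value -2
verdict: not equivalent; witness: base=-2, step=-4


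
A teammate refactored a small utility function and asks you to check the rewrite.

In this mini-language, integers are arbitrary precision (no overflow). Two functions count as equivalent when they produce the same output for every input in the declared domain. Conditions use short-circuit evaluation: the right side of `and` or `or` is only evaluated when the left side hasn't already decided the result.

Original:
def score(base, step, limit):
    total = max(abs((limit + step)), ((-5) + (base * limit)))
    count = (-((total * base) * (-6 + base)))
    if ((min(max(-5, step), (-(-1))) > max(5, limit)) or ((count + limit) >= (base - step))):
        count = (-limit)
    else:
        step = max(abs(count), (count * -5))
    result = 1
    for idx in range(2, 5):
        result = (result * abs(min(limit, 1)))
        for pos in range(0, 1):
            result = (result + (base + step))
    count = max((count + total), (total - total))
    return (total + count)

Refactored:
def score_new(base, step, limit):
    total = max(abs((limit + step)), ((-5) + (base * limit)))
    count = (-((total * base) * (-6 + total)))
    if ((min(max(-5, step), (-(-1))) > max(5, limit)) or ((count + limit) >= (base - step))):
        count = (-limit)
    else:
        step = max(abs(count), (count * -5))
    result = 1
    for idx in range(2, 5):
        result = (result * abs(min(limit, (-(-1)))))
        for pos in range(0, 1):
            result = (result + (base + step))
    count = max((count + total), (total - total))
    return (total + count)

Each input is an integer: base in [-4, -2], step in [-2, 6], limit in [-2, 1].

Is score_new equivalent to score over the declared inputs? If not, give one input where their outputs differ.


Consider the input base=-4, step=5, limit=1.
score: total=6, then count=-240, then ((min(max(-5, step), (-(-1))) > max(5, limit)) or ((count + limit) >= (base - step))) is false, then step=1200, then result=1, then (idx=2), then result=1, then (pos=0), then result=1197, then (idx=3), then result=1197, then (pos=0), then result=2393, then (idx=4), then result=2393, then (pos=0), then result=3589, then count=0, then returns 6
score_new: total=6, then count=0, then ((min(max(-5, step), (-(-1))) > max(5, limit)) or ((count + limit) >= (base - step))) is true, then count=-1, then result=1, then (idx=2), then result=1, then (pos=0), then result=2, then (idx=3), then result=2, then (pos=0), then result=3, then (idx=4), then result=3, then (pos=0), then result=4, then count=5, then returns 11
6 against 11: the behavior changed.
verdict: not equivalent; witness: base=-4, step=5, limit=1


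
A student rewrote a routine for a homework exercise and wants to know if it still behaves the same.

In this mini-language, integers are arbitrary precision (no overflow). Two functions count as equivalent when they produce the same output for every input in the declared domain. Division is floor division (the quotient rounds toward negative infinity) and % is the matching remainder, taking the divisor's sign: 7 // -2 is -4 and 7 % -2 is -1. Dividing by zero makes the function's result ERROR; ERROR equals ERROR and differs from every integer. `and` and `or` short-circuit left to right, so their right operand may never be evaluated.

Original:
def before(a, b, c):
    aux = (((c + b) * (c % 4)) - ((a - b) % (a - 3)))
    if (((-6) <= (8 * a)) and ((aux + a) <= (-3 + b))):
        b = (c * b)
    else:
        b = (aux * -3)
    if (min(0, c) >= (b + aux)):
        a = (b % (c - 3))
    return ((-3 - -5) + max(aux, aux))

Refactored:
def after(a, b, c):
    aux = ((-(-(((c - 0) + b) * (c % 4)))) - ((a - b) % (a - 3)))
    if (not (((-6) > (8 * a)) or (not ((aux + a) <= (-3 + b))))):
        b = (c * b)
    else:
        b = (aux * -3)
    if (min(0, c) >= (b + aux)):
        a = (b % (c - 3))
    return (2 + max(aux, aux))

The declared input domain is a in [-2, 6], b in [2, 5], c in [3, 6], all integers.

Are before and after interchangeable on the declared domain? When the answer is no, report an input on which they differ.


Differences: comparison usage differs; also constant usage differs; also boolean connective usage differs — yet all 144 inputs agree.
verdict: equivalent


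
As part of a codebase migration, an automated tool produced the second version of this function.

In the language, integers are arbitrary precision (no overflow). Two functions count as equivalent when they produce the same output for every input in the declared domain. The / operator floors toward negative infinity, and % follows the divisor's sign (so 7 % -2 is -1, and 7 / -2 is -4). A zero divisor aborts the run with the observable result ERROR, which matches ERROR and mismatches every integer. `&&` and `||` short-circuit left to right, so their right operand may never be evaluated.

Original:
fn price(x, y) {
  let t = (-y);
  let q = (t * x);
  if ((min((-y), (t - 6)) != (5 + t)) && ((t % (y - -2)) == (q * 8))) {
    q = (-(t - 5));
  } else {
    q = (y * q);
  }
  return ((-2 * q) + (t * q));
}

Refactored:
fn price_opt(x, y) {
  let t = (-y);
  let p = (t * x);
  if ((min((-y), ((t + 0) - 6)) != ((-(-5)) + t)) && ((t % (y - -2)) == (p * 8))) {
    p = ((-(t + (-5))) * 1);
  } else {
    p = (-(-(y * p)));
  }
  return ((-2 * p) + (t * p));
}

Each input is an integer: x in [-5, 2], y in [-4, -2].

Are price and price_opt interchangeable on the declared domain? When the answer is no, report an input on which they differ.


Equivalent — the differences include local variable names differ, arithmetic usage differs, constant usage differs, yet no declared input distinguishes the two.
One worked example (x=-2, y=-4) — price: t := 4 | q := -8 | ((min((-y), (t - 6)) != (5 + t)) && ((t % (y - -2)) == (q * 8))): false | q := 32 | result 64; price_opt: t := 4 | p := -8 | ((min((-y), ((t + 0) - 6)) != ((-(-5)) + t)) && ((t % (y - -2)) == (p * 8))): false | p := 32 | result 64; agreement on 64.
Sweeping the whole domain (24 inputs) finds no disagreement.
verdict: equivalent


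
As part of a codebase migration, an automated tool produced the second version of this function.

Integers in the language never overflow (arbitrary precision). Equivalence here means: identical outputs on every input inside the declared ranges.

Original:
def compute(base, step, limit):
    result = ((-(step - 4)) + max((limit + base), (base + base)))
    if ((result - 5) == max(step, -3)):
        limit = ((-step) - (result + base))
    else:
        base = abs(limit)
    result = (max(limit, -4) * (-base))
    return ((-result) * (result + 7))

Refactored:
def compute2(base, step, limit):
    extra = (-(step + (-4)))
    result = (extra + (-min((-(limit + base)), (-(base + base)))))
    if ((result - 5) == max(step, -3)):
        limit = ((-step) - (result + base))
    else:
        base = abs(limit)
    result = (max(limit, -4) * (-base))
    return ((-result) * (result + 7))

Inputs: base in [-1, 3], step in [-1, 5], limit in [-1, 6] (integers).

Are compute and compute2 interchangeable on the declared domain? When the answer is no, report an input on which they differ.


The two versions differ — the changes include arithmetic usage differs; min/max/abs usage differs; statement counts differ; local variable names differ.
Spot check at base=3, step=2, limit=0 — compute: result = 8; ((result - 5) == max(step, -3)) -> false; base = 0; result = 0; return 0. compute2: extra = 2; result = 8; ((result - 5) == max(step, -3)) -> false; base = 0; result = 0; return 0. Both give 0.
Every one of the 280 inputs gives matching results.
verdict: equivalent


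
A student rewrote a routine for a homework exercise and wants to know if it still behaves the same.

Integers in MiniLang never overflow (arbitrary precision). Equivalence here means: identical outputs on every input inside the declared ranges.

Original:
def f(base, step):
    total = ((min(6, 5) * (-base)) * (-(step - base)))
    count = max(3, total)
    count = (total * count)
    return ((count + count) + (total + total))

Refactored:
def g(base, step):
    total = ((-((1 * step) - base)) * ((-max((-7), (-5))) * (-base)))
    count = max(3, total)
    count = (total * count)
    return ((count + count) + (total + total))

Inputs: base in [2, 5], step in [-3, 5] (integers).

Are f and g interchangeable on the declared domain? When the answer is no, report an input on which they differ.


The suspicious edit (`6` became `7`) never changes the result for any input inside the declared domain.
As a probe, take base=5, step=3: f runs total becomes -50; next count becomes 3; next count becomes -150; next final value -400; g runs total becomes -50; next count becomes 3; next count becomes -150; next final value -400; both end at -400.
Checked all 36 inputs in the declared domain: the outputs agree on every one.
verdict: equivalent


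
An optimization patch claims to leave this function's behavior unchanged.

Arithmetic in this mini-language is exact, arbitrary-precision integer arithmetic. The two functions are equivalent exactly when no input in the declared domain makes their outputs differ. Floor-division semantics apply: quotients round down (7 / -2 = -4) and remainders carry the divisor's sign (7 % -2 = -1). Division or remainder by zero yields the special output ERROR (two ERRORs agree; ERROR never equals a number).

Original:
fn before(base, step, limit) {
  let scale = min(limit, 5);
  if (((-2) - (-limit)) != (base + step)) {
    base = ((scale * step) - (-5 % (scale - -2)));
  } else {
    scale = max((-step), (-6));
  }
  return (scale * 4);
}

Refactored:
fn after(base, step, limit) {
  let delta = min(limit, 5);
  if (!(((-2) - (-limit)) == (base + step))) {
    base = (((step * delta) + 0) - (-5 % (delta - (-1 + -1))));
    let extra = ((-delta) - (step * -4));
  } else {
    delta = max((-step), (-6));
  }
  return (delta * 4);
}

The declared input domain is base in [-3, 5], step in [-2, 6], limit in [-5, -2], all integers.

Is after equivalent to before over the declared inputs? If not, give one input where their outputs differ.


Behavior is preserved: although statement counts differ, local variable names differ, comparison usage differs, constant usage differs, boolean connective usage differs, arithmetic usage differs, the outputs never diverge.
As a probe, take base=-3, step=6, limit=-3: before runs scale = -3; (((-2) - (-limit)) != (base + step)) -> true; base = -18; return -12; after runs delta = -3; (!(((-2) - (-limit)) == (base + step))) -> true; base = -18; extra = 27; return -12; both end at -12.
Every one of the 324 inputs gives matching results.
verdict: equivalent


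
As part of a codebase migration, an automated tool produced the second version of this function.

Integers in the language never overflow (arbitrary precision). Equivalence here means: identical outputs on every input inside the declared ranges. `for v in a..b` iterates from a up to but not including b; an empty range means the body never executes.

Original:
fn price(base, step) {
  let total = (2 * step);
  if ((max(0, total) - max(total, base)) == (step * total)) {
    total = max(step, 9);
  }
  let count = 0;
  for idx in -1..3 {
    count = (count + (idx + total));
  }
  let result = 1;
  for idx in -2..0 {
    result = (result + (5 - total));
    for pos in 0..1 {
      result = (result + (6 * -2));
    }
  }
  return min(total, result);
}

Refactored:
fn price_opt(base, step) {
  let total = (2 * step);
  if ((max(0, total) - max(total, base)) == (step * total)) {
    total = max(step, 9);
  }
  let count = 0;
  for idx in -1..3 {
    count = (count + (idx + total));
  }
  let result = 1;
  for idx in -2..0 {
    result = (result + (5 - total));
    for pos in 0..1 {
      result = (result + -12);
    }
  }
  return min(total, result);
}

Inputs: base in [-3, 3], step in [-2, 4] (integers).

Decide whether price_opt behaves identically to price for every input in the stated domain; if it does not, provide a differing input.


Comparing the listings, the differences include: arithmetic usage differs, and constant usage differs.
Tracing base=3, step=2: price: total := 4 | ((max(0, total) - max(total, base)) == (step * total)): false | count := 0 | iter idx=-1: | count := 3 | iter idx=0: | count := 7 | iter idx=1: | count := 12 | iter idx=2: | count := 18 | result := 1 | iter idx=-2: | result := 2 | iter pos=0: | result := -10 | iter idx=-1: | result := -9 | iter pos=0: | result := -21 | result -21 | price_opt: total := 4 | ((max(0, total) - max(total, base)) == (step * total)): false | count := 0 | iter idx=-1: | count := 3 | iter idx=0: | count := 7 | iter idx=1: | count := 12 | iter idx=2: | count := 18 | result := 1 | iter idx=-2: | result := 2 | iter pos=0: | result := -10 | iter idx=-1: | result := -9 | iter pos=0: | result := -21 | result -21 — matching result -21.
Sweeping the whole domain (49 inputs) finds no disagreement.
verdict: equivalent


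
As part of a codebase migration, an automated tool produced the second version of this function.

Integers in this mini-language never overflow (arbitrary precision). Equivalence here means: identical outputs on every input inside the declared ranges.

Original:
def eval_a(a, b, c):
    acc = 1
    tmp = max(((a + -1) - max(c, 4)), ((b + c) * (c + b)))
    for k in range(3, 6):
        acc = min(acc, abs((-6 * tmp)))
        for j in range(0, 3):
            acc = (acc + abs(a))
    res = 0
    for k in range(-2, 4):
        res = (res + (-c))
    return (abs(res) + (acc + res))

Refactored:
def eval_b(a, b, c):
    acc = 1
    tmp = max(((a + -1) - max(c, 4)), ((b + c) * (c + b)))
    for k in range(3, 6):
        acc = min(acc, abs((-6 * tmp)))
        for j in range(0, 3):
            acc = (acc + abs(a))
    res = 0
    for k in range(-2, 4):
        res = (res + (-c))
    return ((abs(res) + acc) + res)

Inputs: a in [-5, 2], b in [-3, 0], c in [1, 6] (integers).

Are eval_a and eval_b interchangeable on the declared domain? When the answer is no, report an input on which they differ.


Side by side, the visible changes include: same computation, different form.
Spot check at a=1, b=-3, c=6 — eval_a: acc = 1; tmp = 9; [k=3]; acc = 1; [j=0]; acc = 2; [j=1]; acc = 3; [j=2]; acc = 4; [k=4]; acc = 4; [j=0]; acc = 5; [j=1]; acc = 6; [j=2]; acc = 7; [k=5]; acc = 7; [j=0]; acc = 8; [j=1]; acc = 9; [j=2]; acc = 10; res = 0; [k=-2]; res = -6; [k=-1]; res = -12; [k=0]; res = -18; [k=1]; res = -24; [k=2]; res = -30; [k=3]; res = -36; return 10. eval_b: acc = 1; tmp = 9; [k=3]; acc = 1; [j=0]; acc = 2; [j=1]; acc = 3; [j=2]; acc = 4; [k=4]; acc = 4; [j=0]; acc = 5; [j=1]; acc = 6; [j=2]; acc = 7; [k=5]; acc = 7; [j=0]; acc = 8; [j=1]; acc = 9; [j=2]; acc = 10; res = 0; [k=-2]; res = -6; [k=-1]; res = -12; [k=0]; res = -18; [k=1]; res = -24; [k=2]; res = -30; [k=3]; res = -36; return 10. Both give 10.
Checked all 192 inputs in the declared domain: the outputs agree on every one.
verdict: equivalent


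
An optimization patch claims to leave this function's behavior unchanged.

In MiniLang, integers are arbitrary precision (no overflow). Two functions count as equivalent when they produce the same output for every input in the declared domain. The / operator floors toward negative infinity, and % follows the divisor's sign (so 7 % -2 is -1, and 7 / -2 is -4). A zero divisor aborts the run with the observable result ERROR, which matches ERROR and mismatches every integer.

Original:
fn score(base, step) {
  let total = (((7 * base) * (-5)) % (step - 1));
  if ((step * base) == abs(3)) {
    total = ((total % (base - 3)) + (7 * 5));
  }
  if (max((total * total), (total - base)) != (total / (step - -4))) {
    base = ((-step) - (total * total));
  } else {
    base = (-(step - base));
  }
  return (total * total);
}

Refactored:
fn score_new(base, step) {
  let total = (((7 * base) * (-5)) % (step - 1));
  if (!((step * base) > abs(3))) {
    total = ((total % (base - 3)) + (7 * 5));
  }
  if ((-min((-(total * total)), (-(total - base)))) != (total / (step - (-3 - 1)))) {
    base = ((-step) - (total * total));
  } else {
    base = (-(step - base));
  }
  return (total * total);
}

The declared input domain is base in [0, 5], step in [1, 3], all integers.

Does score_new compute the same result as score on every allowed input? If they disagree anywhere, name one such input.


There is a counterexample at base=0, step=2: 0 on one side, 1225 on the other.
score: total=0, then ((step * base) == abs(3)) is false, then (max((total * total), (total - base)) != (total / (step - -4))) is false, then base=-2, then returns 0
score_new: total=0, then (!((step * base) > abs(3))) is true, then total=35, then ((-min((-(total * total)), (-(total - base)))) != (total / (step - (-3 - 1)))) is true, then base=-1227, then returns 1225
verdict: not equivalent; witness: base=0, step=2


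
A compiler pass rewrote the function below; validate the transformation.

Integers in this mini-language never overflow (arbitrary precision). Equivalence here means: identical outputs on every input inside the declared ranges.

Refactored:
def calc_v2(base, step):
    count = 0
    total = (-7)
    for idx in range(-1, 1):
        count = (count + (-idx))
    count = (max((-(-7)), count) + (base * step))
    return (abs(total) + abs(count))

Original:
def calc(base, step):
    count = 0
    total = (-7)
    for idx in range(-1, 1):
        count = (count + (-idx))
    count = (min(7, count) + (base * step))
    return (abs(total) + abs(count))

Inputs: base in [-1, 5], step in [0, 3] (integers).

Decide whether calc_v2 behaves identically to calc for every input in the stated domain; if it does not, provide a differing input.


These are not equivalent — on base=-1, step=0 the outputs split (8 vs 14).
calc: count := 0 | total := -7 | iter idx=-1: | count := 1 | iter idx=0: | count := 1 | count := 1 | result 8
calc_v2: count := 0 | total := -7 | iter idx=-1: | count := 1 | iter idx=0: | count := 1 | count := 7 | result 14
verdict: not equivalent; witness: base=-1, step=0
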